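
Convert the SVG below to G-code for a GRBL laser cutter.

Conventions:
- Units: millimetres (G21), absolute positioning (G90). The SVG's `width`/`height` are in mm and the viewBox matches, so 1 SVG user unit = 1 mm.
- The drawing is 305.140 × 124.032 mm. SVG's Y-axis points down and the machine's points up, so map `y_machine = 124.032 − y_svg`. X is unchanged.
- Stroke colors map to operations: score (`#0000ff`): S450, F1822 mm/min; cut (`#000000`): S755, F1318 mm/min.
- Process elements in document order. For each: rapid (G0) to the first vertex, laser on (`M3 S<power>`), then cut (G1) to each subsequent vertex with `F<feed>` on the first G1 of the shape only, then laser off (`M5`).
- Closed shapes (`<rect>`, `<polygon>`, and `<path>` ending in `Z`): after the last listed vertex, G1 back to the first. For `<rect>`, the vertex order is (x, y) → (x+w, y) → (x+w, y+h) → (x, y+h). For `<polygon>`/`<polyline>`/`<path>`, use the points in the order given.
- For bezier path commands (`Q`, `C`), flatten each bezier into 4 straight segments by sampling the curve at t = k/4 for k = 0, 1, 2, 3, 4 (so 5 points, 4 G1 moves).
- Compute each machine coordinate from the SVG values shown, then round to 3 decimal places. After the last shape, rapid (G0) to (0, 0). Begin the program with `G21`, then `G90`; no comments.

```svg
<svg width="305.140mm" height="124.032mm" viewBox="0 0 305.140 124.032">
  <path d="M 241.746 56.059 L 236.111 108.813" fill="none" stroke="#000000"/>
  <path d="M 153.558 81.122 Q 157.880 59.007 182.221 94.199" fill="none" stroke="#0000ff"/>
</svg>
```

Since the viewBox matches the mm dimensions, user units are millimetres directly. The only transform is the Y-flip y_m = 124.032 − y_svg.

Shape 1 is a line segment drawn with `<path>`. Its stroke #000000 means cut at S755, F1318. After flipping Y the toolpath is (241.746,67.973) → (236.111,15.219).

Shape 2 is a quadratic bezier drawn with `<path>`. Its stroke #0000ff means score at S450, F1822. After flipping Y the toolpath is (153.558,42.910) → (156.970,50.386) → (162.885,50.698) → (171.302,43.847) → (182.221,29.833).

G21
G90
G0 X241.746 Y67.973
M3 S755
G1 X236.111 Y15.219 F1318
M5
G0 X153.558 Y42.910
M3 S450
G1 X156.970 Y50.386 F1822
G1 X162.885 Y50.698
G1 X171.302 Y43.847
G1 X182.221 Y29.833
M5
G0 X0.000 Y0.000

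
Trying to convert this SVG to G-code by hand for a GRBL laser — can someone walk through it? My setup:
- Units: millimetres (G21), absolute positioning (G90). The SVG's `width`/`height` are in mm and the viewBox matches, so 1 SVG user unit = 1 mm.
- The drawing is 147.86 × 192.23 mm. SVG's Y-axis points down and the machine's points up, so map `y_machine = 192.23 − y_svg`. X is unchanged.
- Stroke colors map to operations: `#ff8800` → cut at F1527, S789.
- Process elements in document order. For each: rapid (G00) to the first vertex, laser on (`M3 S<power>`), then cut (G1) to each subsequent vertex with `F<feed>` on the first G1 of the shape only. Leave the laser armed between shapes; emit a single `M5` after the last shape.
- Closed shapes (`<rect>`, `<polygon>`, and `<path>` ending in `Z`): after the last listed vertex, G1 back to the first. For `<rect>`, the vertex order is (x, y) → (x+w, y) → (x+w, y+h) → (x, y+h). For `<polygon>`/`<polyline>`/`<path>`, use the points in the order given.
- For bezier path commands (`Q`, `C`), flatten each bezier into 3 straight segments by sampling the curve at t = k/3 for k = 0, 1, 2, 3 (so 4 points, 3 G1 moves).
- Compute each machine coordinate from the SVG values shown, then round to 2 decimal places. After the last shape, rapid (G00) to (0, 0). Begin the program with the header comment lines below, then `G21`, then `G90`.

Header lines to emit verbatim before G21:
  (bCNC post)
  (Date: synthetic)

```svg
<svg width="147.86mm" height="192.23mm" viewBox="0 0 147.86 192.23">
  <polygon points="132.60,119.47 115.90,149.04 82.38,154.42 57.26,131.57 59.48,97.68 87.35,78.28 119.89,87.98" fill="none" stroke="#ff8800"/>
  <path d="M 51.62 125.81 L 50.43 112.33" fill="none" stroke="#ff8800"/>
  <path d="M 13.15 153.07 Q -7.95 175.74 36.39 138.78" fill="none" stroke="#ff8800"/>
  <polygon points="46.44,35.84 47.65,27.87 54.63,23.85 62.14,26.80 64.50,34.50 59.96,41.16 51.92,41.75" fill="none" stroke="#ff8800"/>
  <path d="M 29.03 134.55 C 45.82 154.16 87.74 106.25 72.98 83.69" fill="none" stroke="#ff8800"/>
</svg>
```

(bCNC post)
(Date: synthetic)
G21
G90
G00 X132.60 Y72.76
M3 S789
G1 X115.90 Y43.19 F1527
G1 X82.38 Y37.81
G1 X57.26 Y60.66
G1 X59.48 Y94.55
G1 X87.35 Y113.95
G1 X119.89 Y104.25
G1 X132.60 Y72.76
G00 X51.62 Y66.42
M3 S789
G1 X50.43 Y79.90 F1527
G00 X13.15 Y39.16
M3 S789
G1 X6.35 Y30.67 F1527
G1 X14.10 Y35.44
G1 X36.39 Y53.45
G00 X46.44 Y156.39
M3 S789
G1 X47.65 Y164.36 F1527
G1 X54.63 Y168.38
G1 X62.14 Y165.43
G1 X64.50 Y157.73
G1 X59.96 Y151.07
G1 X51.92 Y150.48
G1 X46.44 Y156.39
G00 X29.03 Y57.68
M3 S789
G1 X51.17 Y57.14 F1527
G1 X71.88 Y80.97
G1 X72.98 Y108.54
M5
G00 X0.00 Y0.00

viewBox `0 0 147.86 192.23` with mm width/height → 1 unit = 1 mm. Flip: y_m = 192.23 − y_svg.

**Shape 1** — `<polygon>` regular polygon, stroke `#ff8800` → cut (S789, F1527). Machine vertices: (132.60,72.76) → (115.90,43.19) → (82.38,37.81) → (57.26,60.66) → (59.48,94.55) → (87.35,113.95) → (119.89,104.25) → (132.60,72.76). Closed: final G1 returns to the first vertex.

**Shape 2** — `<path>` line segment, stroke `#ff8800` → cut (S789, F1527). Machine vertices: (51.62,66.42) → (50.43,79.90). Open path.

**Shape 3** — `<path>` quadratic bezier, stroke `#ff8800` → cut (S789, F1527). Control points (SVG): P0=(13.15,153.07), P1=(-7.95,175.74), P2=(36.39,138.78); sampled at t=k/3. Machine vertices: (13.15,39.16) → (6.35,30.67) → (14.10,35.44) → (36.39,53.45). Open path.

**Shape 4** — `<polygon>` regular polygon, stroke `#ff8800` → cut (S789, F1527). Machine vertices: (46.44,156.39) → (47.65,164.36) → (54.63,168.38) → (62.14,165.43) → (64.50,157.73) → (59.96,151.07) → (51.92,150.48) → (46.44,156.39). Closed: final G1 returns to the first vertex.

**Shape 5** — `<path>` cubic bezier, stroke `#ff8800` → cut (S789, F1527). Control points (SVG): P0=(29.03,134.55), P1=(45.82,154.16), P2=(87.74,106.25), P3=(72.98,83.69); sampled at t=k/3. Machine vertices: (29.03,57.68) → (51.17,57.14) → (71.88,80.97) → (72.98,108.54). Open path.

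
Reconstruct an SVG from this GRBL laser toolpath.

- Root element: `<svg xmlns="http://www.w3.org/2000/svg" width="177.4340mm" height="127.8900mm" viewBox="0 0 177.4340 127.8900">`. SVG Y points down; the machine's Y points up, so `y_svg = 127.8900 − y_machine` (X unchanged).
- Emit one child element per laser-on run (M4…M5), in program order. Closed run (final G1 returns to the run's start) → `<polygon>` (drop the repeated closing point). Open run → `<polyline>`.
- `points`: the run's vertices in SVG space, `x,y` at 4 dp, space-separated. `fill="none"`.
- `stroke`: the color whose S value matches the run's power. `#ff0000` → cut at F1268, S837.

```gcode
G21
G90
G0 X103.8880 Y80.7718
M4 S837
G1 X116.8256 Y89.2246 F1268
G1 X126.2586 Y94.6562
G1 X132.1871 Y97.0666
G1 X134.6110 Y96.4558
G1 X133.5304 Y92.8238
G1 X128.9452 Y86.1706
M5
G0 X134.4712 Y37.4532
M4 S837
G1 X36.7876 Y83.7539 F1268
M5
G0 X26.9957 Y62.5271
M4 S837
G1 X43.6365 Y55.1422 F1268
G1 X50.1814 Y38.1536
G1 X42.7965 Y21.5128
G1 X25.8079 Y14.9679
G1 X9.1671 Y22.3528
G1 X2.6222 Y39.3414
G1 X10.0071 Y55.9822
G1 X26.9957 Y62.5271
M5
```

<svg xmlns="http://www.w3.org/2000/svg" width="177.4340mm" height="127.8900mm" viewBox="0 0 177.4340 127.8900">
  <polyline points="103.8880,47.1182 116.8256,38.6654 126.2586,33.2338 132.1871,30.8234 134.6110,31.4342 133.5304,35.0662 128.9452,41.7194" fill="none" stroke="#ff0000"/>
  <polyline points="134.4712,90.4368 36.7876,44.1361" fill="none" stroke="#ff0000"/>
  <polygon points="26.9957,65.3629 43.6365,72.7478 50.1814,89.7364 42.7965,106.3772 25.8079,112.9221 9.1671,105.5372 2.6222,88.5486 10.0071,71.9078" fill="none" stroke="#ff0000"/>
</svg>

Each laser-on run becomes one SVG element. Flip Y back into SVG space with y_svg = 127.8900 − y_machine. Every run uses S837, so all elements get stroke `#ff0000` (cut).

Run 1: The run is open, so emit a `<polyline>` with points (Y-flipped): 103.8880,47.1182 116.8256,38.6654 126.2586,33.2338 132.1871,30.8234 134.6110,31.4342 133.5304,35.0662 128.9452,41.7194.

Run 2: The run is open, so emit a `<polyline>` with points (Y-flipped): 134.4712,90.4368 36.7876,44.1361.

Run 3: The run returns to its start, so emit a `<polygon>` with points (Y-flipped): 26.9957,65.3629 43.6365,72.7478 50.1814,89.7364 42.7965,106.3772 25.8079,112.9221 9.1671,105.5372 2.6222,88.5486 10.0071,71.9078.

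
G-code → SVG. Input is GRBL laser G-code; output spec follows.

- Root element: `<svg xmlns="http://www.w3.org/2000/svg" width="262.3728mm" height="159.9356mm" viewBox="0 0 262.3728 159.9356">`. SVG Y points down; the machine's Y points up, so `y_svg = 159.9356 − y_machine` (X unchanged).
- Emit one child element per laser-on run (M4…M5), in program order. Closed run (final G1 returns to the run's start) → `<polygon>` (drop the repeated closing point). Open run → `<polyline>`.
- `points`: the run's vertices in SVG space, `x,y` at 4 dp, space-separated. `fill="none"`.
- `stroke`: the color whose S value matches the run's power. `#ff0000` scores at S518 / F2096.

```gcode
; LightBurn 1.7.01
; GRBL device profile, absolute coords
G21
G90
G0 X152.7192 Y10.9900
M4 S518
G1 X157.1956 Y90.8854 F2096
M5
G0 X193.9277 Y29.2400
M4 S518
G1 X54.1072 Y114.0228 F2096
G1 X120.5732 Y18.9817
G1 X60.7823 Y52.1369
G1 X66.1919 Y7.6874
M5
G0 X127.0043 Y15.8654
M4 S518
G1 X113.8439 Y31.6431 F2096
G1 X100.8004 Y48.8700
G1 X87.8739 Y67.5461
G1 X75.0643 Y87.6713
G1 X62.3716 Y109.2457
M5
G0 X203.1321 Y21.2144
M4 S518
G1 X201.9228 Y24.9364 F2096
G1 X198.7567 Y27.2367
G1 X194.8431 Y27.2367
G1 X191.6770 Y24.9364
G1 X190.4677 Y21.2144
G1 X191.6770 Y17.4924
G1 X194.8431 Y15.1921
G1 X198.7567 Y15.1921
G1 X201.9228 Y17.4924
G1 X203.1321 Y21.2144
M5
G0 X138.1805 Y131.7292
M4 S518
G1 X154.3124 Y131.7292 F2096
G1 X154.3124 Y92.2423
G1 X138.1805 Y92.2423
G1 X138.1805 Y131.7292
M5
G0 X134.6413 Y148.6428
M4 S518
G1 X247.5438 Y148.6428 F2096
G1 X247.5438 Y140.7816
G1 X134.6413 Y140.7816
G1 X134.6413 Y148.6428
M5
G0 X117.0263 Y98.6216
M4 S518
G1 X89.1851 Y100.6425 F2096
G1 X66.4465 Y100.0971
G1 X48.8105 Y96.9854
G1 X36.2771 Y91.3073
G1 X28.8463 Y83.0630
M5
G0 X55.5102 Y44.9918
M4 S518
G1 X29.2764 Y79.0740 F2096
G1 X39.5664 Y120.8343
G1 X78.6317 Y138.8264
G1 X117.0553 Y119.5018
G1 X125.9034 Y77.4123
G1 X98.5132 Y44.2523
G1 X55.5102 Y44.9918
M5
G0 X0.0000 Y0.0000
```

<svg xmlns="http://www.w3.org/2000/svg" width="262.3728mm" height="159.9356mm" viewBox="0 0 262.3728 159.9356">
  <polyline points="152.7192,148.9456 157.1956,69.0502" fill="none" stroke="#ff0000"/>
  <polyline points="193.9277,130.6956 54.1072,45.9128 120.5732,140.9539 60.7823,107.7987 66.1919,152.2482" fill="none" stroke="#ff0000"/>
  <polyline points="127.0043,144.0702 113.8439,128.2925 100.8004,111.0656 87.8739,92.3895 75.0643,72.2643 62.3716,50.6899" fill="none" stroke="#ff0000"/>
  <polygon points="203.1321,138.7212 201.9228,134.9992 198.7567,132.6989 194.8431,132.6989 191.6770,134.9992 190.4677,138.7212 191.6770,142.4432 194.8431,144.7435 198.7567,144.7435 201.9228,142.4432" fill="none" stroke="#ff0000"/>
  <polygon points="138.1805,28.2064 154.3124,28.2064 154.3124,67.6933 138.1805,67.6933" fill="none" stroke="#ff0000"/>
  <polygon points="134.6413,11.2928 247.5438,11.2928 247.5438,19.1540 134.6413,19.1540" fill="none" stroke="#ff0000"/>
  <polyline points="117.0263,61.3140 89.1851,59.2931 66.4465,59.8385 48.8105,62.9502 36.2771,68.6283 28.8463,76.8726" fill="none" stroke="#ff0000"/>
  <polygon points="55.5102,114.9438 29.2764,80.8616 39.5664,39.1013 78.6317,21.1092 117.0553,40.4338 125.9034,82.5233 98.5132,115.6833" fill="none" stroke="#ff0000"/>
</svg>

y_svg = 159.9356 − y_m. Every run uses S518, so all elements get stroke `#ff0000` (score).

[1] open run; points: 152.7192,148.9456 157.1956,69.0502

[2] open run; points: 193.9277,130.6956 54.1072,45.9128 120.5732,140.9539 60.7823,107.7987 66.1919,152.2482

[3] open run; points: 127.0043,144.0702 113.8439,128.2925 100.8004,111.0656 87.8739,92.3895 75.0643,72.2643 62.3716,50.6899

[4] closed run; points: 203.1321,138.7212 201.9228,134.9992 198.7567,132.6989 194.8431,132.6989 191.6770,134.9992 190.4677,138.7212 191.6770,142.4432 194.8431,144.7435 198.7567,144.7435 201.9228,142.4432

[5] closed run; points: 138.1805,28.2064 154.3124,28.2064 154.3124,67.6933 138.1805,67.6933

[6] closed run; points: 134.6413,11.2928 247.5438,11.2928 247.5438,19.1540 134.6413,19.1540

[7] open run; points: 117.0263,61.3140 89.1851,59.2931 66.4465,59.8385 48.8105,62.9502 36.2771,68.6283 28.8463,76.8726

[8] closed run; points: 55.5102,114.9438 29.2764,80.8616 39.5664,39.1013 78.6317,21.1092 117.0553,40.4338 125.9034,82.5233 98.5132,115.6833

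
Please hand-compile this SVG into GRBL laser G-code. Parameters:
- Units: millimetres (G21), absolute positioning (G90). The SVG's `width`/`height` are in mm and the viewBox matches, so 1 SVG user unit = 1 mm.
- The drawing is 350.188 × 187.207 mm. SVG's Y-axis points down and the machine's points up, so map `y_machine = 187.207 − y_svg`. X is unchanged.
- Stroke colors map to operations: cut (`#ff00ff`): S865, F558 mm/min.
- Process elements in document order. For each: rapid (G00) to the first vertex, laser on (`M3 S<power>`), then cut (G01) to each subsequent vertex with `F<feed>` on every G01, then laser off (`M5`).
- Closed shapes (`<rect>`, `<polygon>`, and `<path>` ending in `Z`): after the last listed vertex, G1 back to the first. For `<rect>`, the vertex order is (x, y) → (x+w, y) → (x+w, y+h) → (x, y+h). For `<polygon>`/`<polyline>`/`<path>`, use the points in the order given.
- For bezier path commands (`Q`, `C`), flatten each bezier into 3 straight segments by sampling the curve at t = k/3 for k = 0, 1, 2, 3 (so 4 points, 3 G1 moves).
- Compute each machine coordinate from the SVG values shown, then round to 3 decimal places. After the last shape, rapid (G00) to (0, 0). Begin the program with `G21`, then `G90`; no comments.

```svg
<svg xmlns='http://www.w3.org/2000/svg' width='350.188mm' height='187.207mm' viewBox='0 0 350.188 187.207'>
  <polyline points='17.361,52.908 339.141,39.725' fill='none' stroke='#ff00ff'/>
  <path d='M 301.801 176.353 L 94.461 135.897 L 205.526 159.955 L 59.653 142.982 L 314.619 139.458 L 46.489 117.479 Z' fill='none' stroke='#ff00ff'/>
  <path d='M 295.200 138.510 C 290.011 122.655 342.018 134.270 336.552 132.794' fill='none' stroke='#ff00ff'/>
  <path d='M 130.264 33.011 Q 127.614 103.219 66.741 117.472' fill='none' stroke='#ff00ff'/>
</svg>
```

viewBox `0 0 350.188 187.207` with mm width/height → 1 unit = 1 mm. Flip: y_m = 187.207 − y_svg.

**Shape 1** — `<polyline>` line segment, stroke `#ff00ff` → cut (S865, F558). Machine vertices: (17.361,134.299) → (339.141,147.482). Open path.

**Shape 2** — `<path>` closed polygon, stroke `#ff00ff` → cut (S865, F558). Machine vertices: (301.801,10.854) → (94.461,51.310) → (205.526,27.252) → (59.653,44.225) → (314.619,47.749) → (46.489,69.728) → (301.801,10.854). Closed: final G1 returns to the first vertex.

**Shape 3** — `<path>` cubic bezier, stroke `#ff00ff` → cut (S865, F558). Control points (SVG): P0=(295.200,138.510), P1=(290.011,122.655), P2=(342.018,134.270), P3=(336.552,132.794); sampled at t=k/3. Machine vertices: (295.200,48.697) → (304.829,56.898) → (327.107,55.798) → (336.552,54.413). Open path.

**Shape 4** — `<path>` quadratic bezier, stroke `#ff00ff` → cut (S865, F558). Control points (SVG): P0=(130.264,33.011), P1=(127.614,103.219), P2=(66.741,117.472); sampled at t=k/3. Machine vertices: (130.264,154.196) → (122.028,113.608) → (100.854,85.454) → (66.741,69.735). Open path.

G21
G90
G00 X17.361 Y134.299
M3 S865
G01 X339.141 Y147.482 F558
M5
G00 X301.801 Y10.854
M3 S865
G01 X94.461 Y51.310 F558
G01 X205.526 Y27.252 F558
G01 X59.653 Y44.225 F558
G01 X314.619 Y47.749 F558
G01 X46.489 Y69.728 F558
G01 X301.801 Y10.854 F558
M5
G00 X295.200 Y48.697
M3 S865
G01 X304.829 Y56.898 F558
G01 X327.107 Y55.798 F558
G01 X336.552 Y54.413 F558
M5
G00 X130.264 Y154.196
M3 S865
G01 X122.028 Y113.608 F558
G01 X100.854 Y85.454 F558
G01 X66.741 Y69.735 F558
M5
G00 X0.000 Y0.000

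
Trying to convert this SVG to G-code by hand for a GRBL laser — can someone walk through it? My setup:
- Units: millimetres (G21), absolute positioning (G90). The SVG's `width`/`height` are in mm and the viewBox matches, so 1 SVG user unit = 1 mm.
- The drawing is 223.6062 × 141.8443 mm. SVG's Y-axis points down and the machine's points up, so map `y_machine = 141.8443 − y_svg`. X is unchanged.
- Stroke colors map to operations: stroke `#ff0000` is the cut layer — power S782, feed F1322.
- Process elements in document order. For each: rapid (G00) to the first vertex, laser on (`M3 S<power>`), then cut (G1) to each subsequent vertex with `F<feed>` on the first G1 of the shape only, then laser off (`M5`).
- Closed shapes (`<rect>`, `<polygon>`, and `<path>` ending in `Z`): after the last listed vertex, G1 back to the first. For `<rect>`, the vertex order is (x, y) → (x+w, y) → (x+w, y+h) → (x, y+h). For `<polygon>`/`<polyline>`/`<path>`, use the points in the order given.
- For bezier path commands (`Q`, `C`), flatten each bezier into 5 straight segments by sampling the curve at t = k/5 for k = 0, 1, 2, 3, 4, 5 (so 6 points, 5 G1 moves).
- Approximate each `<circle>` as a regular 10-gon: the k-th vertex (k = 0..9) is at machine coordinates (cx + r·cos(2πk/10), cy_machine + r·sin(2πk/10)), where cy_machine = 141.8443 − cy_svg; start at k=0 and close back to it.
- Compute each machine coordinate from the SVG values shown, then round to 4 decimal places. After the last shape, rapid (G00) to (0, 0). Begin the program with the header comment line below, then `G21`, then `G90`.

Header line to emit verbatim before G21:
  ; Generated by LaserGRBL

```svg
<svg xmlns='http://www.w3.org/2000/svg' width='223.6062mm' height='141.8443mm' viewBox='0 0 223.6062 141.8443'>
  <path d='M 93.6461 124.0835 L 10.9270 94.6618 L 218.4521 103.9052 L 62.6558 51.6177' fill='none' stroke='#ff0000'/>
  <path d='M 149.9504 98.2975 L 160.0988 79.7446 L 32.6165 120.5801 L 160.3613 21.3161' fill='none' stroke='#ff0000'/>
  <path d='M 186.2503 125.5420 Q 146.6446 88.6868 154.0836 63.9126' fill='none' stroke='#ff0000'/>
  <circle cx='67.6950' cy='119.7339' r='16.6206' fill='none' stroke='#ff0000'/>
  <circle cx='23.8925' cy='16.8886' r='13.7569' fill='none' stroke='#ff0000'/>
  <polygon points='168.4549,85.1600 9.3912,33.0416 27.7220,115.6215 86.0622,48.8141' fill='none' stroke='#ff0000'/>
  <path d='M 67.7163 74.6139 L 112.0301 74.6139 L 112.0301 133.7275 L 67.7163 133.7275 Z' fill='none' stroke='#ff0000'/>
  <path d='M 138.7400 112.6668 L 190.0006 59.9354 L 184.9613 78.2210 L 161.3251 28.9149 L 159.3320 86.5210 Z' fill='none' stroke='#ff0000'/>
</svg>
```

1 u = 1 mm; y_m = 141.8443 − y.

[1] `<path>` open polyline, #ff0000→cut S782 F1322: (93.6461,17.7608) → (10.9270,47.1825) → (218.4521,37.9391) → (62.6558,90.2266)

[2] `<path>` open polyline, #ff0000→cut S782 F1322: (149.9504,43.5468) → (160.0988,62.0997) → (32.6165,21.2642) → (160.3613,120.5282)

[3] `<path>` quadratic bezier, #ff0000→cut S782 F1322: (186.2503,16.3023) → (172.2898,30.5611) → (162.0929,43.8535) → (155.6596,56.1794) → (152.9898,67.5388) → (154.0836,77.9317)

[4] `<circle>` circle, #ff0000→cut S782 F1322: (84.3156,22.1104) → (81.1413,31.8797) → (72.8310,37.9175) → (62.5590,37.9175) → (54.2487,31.8797) → (51.0744,22.1104) → (54.2487,12.3411) → (62.5590,6.3033) → (72.8310,6.3033) → (81.1413,12.3411) → (84.3156,22.1104) (closed)

[5] `<circle>` circle, #ff0000→cut S782 F1322: (37.6494,124.9557) → (35.0221,133.0418) → (28.1436,138.0393) → (19.6414,138.0393) → (12.7629,133.0418) → (10.1356,124.9557) → (12.7629,116.8696) → (19.6414,111.8721) → (28.1436,111.8721) → (35.0221,116.8696) → (37.6494,124.9557) (closed)

[6] `<polygon>` closed polygon, #ff0000→cut S782 F1322: (168.4549,56.6843) → (9.3912,108.8027) → (27.7220,26.2228) → (86.0622,93.0302) → (168.4549,56.6843) (closed)

[7] `<path>` rectangle, #ff0000→cut S782 F1322: (67.7163,67.2304) → (112.0301,67.2304) → (112.0301,8.1168) → (67.7163,8.1168) → (67.7163,67.2304) (closed)

[8] `<path>` closed polygon, #ff0000→cut S782 F1322: (138.7400,29.1775) → (190.0006,81.9089) → (184.9613,63.6233) → (161.3251,112.9294) → (159.3320,55.3233) → (138.7400,29.1775) (closed)

; Generated by LaserGRBL
G21
G90
G00 X93.6461 Y17.7608
M3 S782
G1 X10.9270 Y47.1825 F1322
G1 X218.4521 Y37.9391
G1 X62.6558 Y90.2266
M5
G00 X149.9504 Y43.5468
M3 S782
G1 X160.0988 Y62.0997 F1322
G1 X32.6165 Y21.2642
G1 X160.3613 Y120.5282
M5
G00 X186.2503 Y16.3023
M3 S782
G1 X172.2898 Y30.5611 F1322
G1 X162.0929 Y43.8535
G1 X155.6596 Y56.1794
G1 X152.9898 Y67.5388
G1 X154.0836 Y77.9317
M5
G00 X84.3156 Y22.1104
M3 S782
G1 X81.1413 Y31.8797 F1322
G1 X72.8310 Y37.9175
G1 X62.5590 Y37.9175
G1 X54.2487 Y31.8797
G1 X51.0744 Y22.1104
G1 X54.2487 Y12.3411
G1 X62.5590 Y6.3033
G1 X72.8310 Y6.3033
G1 X81.1413 Y12.3411
G1 X84.3156 Y22.1104
M5
G00 X37.6494 Y124.9557
M3 S782
G1 X35.0221 Y133.0418 F1322
G1 X28.1436 Y138.0393
G1 X19.6414 Y138.0393
G1 X12.7629 Y133.0418
G1 X10.1356 Y124.9557
G1 X12.7629 Y116.8696
G1 X19.6414 Y111.8721
G1 X28.1436 Y111.8721
G1 X35.0221 Y116.8696
G1 X37.6494 Y124.9557
M5
G00 X168.4549 Y56.6843
M3 S782
G1 X9.3912 Y108.8027 F1322
G1 X27.7220 Y26.2228
G1 X86.0622 Y93.0302
G1 X168.4549 Y56.6843
M5
G00 X67.7163 Y67.2304
M3 S782
G1 X112.0301 Y67.2304 F1322
G1 X112.0301 Y8.1168
G1 X67.7163 Y8.1168
G1 X67.7163 Y67.2304
M5
G00 X138.7400 Y29.1775
M3 S782
G1 X190.0006 Y81.9089 F1322
G1 X184.9613 Y63.6233
G1 X161.3251 Y112.9294
G1 X159.3320 Y55.3233
G1 X138.7400 Y29.1775
M5
G00 X0.0000 Y0.0000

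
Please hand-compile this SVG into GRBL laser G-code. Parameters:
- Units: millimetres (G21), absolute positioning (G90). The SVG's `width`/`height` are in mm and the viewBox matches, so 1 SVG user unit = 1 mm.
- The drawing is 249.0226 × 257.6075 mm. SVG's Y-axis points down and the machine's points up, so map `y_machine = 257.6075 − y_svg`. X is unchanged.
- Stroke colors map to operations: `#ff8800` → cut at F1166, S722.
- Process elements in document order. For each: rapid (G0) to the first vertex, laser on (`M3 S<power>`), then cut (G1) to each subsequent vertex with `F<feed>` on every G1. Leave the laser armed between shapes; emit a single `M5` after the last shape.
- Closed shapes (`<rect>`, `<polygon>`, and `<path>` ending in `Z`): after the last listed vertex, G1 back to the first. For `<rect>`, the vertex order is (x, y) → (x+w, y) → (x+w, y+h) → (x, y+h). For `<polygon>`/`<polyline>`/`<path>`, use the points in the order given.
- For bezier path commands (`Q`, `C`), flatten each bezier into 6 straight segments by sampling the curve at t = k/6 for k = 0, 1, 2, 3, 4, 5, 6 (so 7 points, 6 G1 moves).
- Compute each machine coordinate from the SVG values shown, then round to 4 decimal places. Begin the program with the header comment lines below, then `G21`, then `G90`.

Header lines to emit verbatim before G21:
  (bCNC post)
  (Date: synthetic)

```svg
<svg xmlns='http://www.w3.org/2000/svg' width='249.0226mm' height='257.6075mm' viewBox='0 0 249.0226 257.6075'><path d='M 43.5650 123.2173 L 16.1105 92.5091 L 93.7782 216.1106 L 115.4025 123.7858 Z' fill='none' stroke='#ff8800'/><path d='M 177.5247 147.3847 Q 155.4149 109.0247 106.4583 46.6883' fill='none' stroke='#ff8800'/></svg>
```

(bCNC post)
(Date: synthetic)
G21
G90
G0 X43.5650 Y134.3902
M3 S722
G1 X16.1105 Y165.0984 F1166
G1 X93.7782 Y41.4969 F1166
G1 X115.4025 Y133.8217 F1166
G1 X43.5650 Y134.3902 F1166
G0 X177.5247 Y110.2228
M3 S722
G1 X169.4090 Y123.6755 F1166
G1 X159.8019 Y138.4602 F1166
G1 X148.7032 Y154.5769 F1166
G1 X136.1131 Y172.0256 F1166
G1 X122.0314 Y190.8064 F1166
G1 X106.4583 Y210.9192 F1166
M5

Since the viewBox matches the mm dimensions, user units are millimetres directly. The only transform is the Y-flip y_m = 257.6075 − y_svg.

Shape 1 is a closed polygon drawn with `<path>`. Its stroke #ff8800 means cut at S722, F1166. After flipping Y the toolpath is (43.5650,134.3902) → (16.1105,165.0984) → (93.7782,41.4969) → (115.4025,133.8217) → (43.5650,134.3902), returning to the start.

Shape 2 is a quadratic bezier drawn with `<path>`. Its stroke #ff8800 means cut at S722, F1166. After flipping Y the toolpath is (177.5247,110.2228) → (169.4090,123.6755) → (159.8019,138.4602) → (148.7032,154.5769) → (136.1131,172.0256) → (122.0314,190.8064) → (106.4583,210.9192).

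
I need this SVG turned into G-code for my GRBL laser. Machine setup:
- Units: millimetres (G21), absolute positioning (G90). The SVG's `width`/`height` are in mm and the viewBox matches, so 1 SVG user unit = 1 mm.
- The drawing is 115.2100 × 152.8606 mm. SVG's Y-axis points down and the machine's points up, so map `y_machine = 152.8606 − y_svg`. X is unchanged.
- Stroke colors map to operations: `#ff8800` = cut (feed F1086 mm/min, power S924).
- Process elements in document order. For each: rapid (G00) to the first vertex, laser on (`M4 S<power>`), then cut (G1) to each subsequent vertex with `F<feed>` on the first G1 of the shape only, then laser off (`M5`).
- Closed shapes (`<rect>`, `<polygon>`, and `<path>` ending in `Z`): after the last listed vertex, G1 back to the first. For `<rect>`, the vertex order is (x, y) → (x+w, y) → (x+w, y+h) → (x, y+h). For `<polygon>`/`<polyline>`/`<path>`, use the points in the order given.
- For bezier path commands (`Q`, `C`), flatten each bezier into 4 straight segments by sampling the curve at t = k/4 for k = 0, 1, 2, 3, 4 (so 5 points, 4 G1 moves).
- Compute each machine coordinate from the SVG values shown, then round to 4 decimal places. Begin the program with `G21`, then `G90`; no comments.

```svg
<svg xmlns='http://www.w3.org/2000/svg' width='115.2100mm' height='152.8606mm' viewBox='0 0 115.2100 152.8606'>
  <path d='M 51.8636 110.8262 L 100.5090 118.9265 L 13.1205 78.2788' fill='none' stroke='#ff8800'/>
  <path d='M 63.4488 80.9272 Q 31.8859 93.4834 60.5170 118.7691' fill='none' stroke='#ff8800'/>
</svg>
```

G21
G90
G00 X51.8636 Y42.0344
M4 S924
G1 X100.5090 Y33.9341 F1086
G1 X13.1205 Y74.5818
M5
G00 X63.4488 Y71.9334
M4 S924
G1 X51.4295 Y64.8597 F1086
G1 X46.9344 Y56.1948
G1 X49.9636 Y45.9388
G1 X60.5170 Y34.0915
M5

viewBox `0 0 115.2100 152.8606` with mm width/height → 1 unit = 1 mm. Flip: y_m = 152.8606 − y_svg.

**Shape 1** — `<path>` open polyline, stroke `#ff8800` → cut (S924, F1086). Machine vertices: (51.8636,42.0344) → (100.5090,33.9341) → (13.1205,74.5818). Open path.

**Shape 2** — `<path>` quadratic bezier, stroke `#ff8800` → cut (S924, F1086). Control points (SVG): P0=(63.4488,80.9272), P1=(31.8859,93.4834), P2=(60.5170,118.7691); sampled at t=k/4. Machine vertices: (63.4488,71.9334) → (51.4295,64.8597) → (46.9344,56.1948) → (49.9636,45.9388) → (60.5170,34.0915). Open path.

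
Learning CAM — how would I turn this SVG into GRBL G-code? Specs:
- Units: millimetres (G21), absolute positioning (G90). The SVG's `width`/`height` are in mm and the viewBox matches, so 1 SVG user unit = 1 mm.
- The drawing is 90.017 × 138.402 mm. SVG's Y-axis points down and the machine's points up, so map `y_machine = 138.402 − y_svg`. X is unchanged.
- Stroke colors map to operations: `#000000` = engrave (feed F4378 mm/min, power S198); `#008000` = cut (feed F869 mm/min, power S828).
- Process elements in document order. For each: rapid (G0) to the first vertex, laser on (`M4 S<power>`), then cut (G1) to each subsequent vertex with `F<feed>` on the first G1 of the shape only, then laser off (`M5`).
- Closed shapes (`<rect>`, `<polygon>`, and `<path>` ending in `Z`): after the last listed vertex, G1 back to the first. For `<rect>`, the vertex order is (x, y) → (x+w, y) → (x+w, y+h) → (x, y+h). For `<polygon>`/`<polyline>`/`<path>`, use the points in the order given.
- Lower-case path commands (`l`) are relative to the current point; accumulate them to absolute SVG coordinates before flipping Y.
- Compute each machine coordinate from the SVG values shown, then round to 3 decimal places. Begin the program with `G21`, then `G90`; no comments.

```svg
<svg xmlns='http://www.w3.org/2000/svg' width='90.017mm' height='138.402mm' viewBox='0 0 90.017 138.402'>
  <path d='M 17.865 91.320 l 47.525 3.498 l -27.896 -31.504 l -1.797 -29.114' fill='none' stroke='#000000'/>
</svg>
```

G21
G90
G0 X17.865 Y47.082
M4 S198
G1 X65.390 Y43.584 F4378
G1 X37.494 Y75.088
G1 X35.697 Y104.202
M5

1 u = 1 mm; y_m = 138.402 − y.

[1] `<path>` open polyline, #000000→engrave S198 F4378: (17.865,47.082) → (65.390,43.584) → (37.494,75.088) → (35.697,104.202)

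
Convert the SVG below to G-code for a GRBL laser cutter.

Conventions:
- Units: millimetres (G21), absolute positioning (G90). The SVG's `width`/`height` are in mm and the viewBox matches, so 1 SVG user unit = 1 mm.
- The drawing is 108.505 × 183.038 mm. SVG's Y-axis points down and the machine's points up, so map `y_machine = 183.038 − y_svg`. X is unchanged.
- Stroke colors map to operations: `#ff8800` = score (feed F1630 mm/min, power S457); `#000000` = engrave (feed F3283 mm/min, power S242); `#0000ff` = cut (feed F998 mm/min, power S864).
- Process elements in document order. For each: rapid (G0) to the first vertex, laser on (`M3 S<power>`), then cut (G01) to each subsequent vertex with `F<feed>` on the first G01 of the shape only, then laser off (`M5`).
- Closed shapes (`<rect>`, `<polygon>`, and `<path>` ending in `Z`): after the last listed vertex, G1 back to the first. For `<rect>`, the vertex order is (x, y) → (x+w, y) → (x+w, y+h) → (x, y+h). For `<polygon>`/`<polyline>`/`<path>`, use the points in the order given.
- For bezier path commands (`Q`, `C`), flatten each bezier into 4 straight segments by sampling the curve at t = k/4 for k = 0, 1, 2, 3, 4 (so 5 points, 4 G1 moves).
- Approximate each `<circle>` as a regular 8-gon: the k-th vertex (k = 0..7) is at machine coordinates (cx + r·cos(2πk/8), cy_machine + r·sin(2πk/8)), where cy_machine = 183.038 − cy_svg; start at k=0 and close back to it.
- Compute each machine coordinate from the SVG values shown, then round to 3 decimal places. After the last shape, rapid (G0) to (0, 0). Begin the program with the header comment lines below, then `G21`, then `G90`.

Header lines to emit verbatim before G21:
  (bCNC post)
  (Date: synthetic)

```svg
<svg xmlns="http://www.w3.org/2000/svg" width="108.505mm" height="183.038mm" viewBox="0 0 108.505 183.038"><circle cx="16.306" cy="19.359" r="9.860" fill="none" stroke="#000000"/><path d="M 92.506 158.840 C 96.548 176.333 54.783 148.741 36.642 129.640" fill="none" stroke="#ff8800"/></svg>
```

Since the viewBox matches the mm dimensions, user units are millimetres directly. The only transform is the Y-flip y_m = 183.038 − y_svg.

Shape 1 is a circle drawn with `<circle>`. Its stroke #000000 means engrave at S242, F3283. After flipping Y the toolpath is (26.166,163.679) → (23.278,170.651) → (16.306,173.539) → (9.334,170.651) → (6.446,163.679) → (9.334,156.707) → (16.306,153.819) → (23.278,156.707) → (26.166,163.679), returning to the start.

Shape 2 is a cubic bezier drawn with `<path>`. Its stroke #ff8800 means score at S457, F1630. After flipping Y the toolpath is (92.506,24.198) → (88.034,18.695) → (72.893,25.075) → (53.592,38.317) → (36.642,53.398).

(bCNC post)
(Date: synthetic)
G21
G90
G0 X26.166 Y163.679
M3 S242
G01 X23.278 Y170.651 F3283
G01 X16.306 Y173.539
G01 X9.334 Y170.651
G01 X6.446 Y163.679
G01 X9.334 Y156.707
G01 X16.306 Y153.819
G01 X23.278 Y156.707
G01 X26.166 Y163.679
M5
G0 X92.506 Y24.198
M3 S457
G01 X88.034 Y18.695 F1630
G01 X72.893 Y25.075
G01 X53.592 Y38.317
G01 X36.642 Y53.398
M5
G0 X0.000 Y0.000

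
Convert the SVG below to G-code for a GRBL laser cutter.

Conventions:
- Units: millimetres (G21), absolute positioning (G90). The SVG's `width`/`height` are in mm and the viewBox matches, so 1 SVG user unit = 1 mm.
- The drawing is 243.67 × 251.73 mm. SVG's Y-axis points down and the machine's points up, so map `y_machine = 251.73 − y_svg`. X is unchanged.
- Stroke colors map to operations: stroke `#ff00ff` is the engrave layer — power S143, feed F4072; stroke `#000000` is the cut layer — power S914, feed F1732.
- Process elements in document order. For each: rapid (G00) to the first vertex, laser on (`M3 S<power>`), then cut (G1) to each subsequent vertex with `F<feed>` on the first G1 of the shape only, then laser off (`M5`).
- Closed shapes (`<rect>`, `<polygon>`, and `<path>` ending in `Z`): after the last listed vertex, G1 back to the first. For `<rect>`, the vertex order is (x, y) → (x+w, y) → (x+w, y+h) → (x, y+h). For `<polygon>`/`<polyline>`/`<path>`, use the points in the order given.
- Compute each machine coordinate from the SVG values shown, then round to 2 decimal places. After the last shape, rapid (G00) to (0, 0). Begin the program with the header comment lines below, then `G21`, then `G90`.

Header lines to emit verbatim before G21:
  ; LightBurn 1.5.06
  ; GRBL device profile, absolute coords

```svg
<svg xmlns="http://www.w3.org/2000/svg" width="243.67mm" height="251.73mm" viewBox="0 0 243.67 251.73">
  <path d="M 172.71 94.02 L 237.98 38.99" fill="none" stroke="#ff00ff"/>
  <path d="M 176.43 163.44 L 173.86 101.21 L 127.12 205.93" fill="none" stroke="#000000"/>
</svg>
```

; LightBurn 1.5.06
; GRBL device profile, absolute coords
G21
G90
G00 X172.71 Y157.71
M3 S143
G1 X237.98 Y212.74 F4072
M5
G00 X176.43 Y88.29
M3 S914
G1 X173.86 Y150.52 F1732
G1 X127.12 Y45.80
M5
G00 X0.00 Y0.00

Since the viewBox matches the mm dimensions, user units are millimetres directly. The only transform is the Y-flip y_m = 251.73 − y_svg.

Shape 1 is a line segment drawn with `<path>`. Its stroke #ff00ff means engrave at S143, F4072. After flipping Y the toolpath is (172.71,157.71) → (237.98,212.74).

Shape 2 is a open polyline drawn with `<path>`. Its stroke #000000 means cut at S914, F1732. After flipping Y the toolpath is (176.43,88.29) → (173.86,150.52) → (127.12,45.80).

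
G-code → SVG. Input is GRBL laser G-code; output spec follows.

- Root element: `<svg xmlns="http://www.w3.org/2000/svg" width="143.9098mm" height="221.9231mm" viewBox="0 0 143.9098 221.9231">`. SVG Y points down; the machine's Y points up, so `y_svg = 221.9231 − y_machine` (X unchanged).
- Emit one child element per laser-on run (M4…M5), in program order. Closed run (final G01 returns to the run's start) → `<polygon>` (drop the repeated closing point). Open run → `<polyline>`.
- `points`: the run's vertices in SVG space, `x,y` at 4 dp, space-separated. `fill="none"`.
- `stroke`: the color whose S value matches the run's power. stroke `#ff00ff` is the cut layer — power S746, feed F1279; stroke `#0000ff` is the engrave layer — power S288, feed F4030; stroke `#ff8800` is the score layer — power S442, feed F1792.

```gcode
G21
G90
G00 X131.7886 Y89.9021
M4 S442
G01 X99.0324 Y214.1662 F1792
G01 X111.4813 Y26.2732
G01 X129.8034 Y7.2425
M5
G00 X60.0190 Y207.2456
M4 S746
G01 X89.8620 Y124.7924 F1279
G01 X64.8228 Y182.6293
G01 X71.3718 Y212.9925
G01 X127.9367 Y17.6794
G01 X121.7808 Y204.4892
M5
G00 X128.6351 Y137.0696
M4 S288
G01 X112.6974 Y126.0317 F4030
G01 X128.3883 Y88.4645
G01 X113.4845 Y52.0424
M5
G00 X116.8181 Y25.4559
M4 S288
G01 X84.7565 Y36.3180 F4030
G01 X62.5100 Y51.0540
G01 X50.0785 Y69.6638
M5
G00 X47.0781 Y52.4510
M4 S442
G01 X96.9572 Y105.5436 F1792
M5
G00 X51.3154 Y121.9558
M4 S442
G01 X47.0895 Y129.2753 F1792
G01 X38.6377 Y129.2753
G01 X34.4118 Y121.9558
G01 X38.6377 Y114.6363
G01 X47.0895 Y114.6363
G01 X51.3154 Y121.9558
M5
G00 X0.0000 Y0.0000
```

y_svg = 221.9231 − y_m.

[1] S442→`#ff8800` (score); open run; points: 131.7886,132.0210 99.0324,7.7569 111.4813,195.6499 129.8034,214.6806

[2] S746→`#ff00ff` (cut); open run; points: 60.0190,14.6775 89.8620,97.1307 64.8228,39.2938 71.3718,8.9306 127.9367,204.2437 121.7808,17.4339

[3] S288→`#0000ff` (engrave); open run; points: 128.6351,84.8535 112.6974,95.8914 128.3883,133.4586 113.4845,169.8807

[4] S288→`#0000ff` (engrave); open run; points: 116.8181,196.4672 84.7565,185.6051 62.5100,170.8691 50.0785,152.2593

[5] S442→`#ff8800` (score); open run; points: 47.0781,169.4721 96.9572,116.3795

[6] S442→`#ff8800` (score); closed run; points: 51.3154,99.9673 47.0895,92.6478 38.6377,92.6478 34.4118,99.9673 38.6377,107.2868 47.0895,107.2868

<svg xmlns="http://www.w3.org/2000/svg" width="143.9098mm" height="221.9231mm" viewBox="0 0 143.9098 221.9231">
  <polyline points="131.7886,132.0210 99.0324,7.7569 111.4813,195.6499 129.8034,214.6806" fill="none" stroke="#ff8800"/>
  <polyline points="60.0190,14.6775 89.8620,97.1307 64.8228,39.2938 71.3718,8.9306 127.9367,204.2437 121.7808,17.4339" fill="none" stroke="#ff00ff"/>
  <polyline points="128.6351,84.8535 112.6974,95.8914 128.3883,133.4586 113.4845,169.8807" fill="none" stroke="#0000ff"/>
  <polyline points="116.8181,196.4672 84.7565,185.6051 62.5100,170.8691 50.0785,152.2593" fill="none" stroke="#0000ff"/>
  <polyline points="47.0781,169.4721 96.9572,116.3795" fill="none" stroke="#ff8800"/>
  <polygon points="51.3154,99.9673 47.0895,92.6478 38.6377,92.6478 34.4118,99.9673 38.6377,107.2868 47.0895,107.2868" fill="none" stroke="#ff8800"/>
</svg>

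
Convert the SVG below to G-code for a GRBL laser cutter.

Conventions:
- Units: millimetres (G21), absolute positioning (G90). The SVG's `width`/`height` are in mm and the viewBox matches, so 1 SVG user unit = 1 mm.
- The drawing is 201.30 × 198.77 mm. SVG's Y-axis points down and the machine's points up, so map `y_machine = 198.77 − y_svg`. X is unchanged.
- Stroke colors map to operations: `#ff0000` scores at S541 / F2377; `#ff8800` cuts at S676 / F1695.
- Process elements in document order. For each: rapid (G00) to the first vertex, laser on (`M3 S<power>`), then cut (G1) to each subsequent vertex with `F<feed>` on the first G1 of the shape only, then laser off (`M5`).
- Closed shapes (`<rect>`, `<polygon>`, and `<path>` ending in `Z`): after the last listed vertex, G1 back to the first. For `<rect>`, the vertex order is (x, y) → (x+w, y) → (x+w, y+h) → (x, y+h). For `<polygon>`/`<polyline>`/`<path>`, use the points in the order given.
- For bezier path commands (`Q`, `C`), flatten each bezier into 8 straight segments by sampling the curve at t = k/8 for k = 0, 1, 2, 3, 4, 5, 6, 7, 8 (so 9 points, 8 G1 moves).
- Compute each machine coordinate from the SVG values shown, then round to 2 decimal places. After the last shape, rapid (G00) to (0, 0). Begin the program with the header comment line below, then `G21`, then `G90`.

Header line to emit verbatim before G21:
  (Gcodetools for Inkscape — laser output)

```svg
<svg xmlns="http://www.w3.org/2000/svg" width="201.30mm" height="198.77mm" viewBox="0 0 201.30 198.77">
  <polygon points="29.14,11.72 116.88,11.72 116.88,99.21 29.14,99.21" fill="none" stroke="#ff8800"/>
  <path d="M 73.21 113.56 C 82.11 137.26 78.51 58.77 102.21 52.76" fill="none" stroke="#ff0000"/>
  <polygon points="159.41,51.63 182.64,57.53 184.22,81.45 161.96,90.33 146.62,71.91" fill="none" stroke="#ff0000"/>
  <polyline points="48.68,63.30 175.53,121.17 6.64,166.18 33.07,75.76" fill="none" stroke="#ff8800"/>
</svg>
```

viewBox `0 0 201.30 198.77` with mm width/height → 1 unit = 1 mm. Flip: y_m = 198.77 − y_svg.

**Shape 1** — `<polygon>` rectangle, stroke `#ff8800` → cut (S676, F1695). Machine vertices: (29.14,187.05) → (116.88,187.05) → (116.88,99.56) → (29.14,99.56) → (29.14,187.05). Closed: final G1 returns to the first vertex.

**Shape 2** — `<path>` cubic bezier, stroke `#ff0000` → score (S541, F2377). Control points (SVG): P0=(73.21,113.56), P1=(82.11,137.26), P2=(78.51,58.77), P3=(102.21,52.76); sampled at t=k/8. Machine vertices: (73.21,85.21) → (76.04,80.77) → (78.16,83.87) → (80.05,92.45) → (82.16,104.47) → (84.97,117.88) → (88.93,130.64) → (94.52,140.70) → (102.21,146.01). Open path.

**Shape 3** — `<polygon>` regular polygon, stroke `#ff0000` → score (S541, F2377). Machine vertices: (159.41,147.14) → (182.64,141.24) → (184.22,117.32) → (161.96,108.44) → (146.62,126.86) → (159.41,147.14). Closed: final G1 returns to the first vertex.

**Shape 4** — `<polyline>` open polyline, stroke `#ff8800` → cut (S676, F1695). Machine vertices: (48.68,135.47) → (175.53,77.60) → (6.64,32.59) → (33.07,123.01). Open path.

(Gcodetools for Inkscape — laser output)
G21
G90
G00 X29.14 Y187.05
M3 S676
G1 X116.88 Y187.05 F1695
G1 X116.88 Y99.56
G1 X29.14 Y99.56
G1 X29.14 Y187.05
M5
G00 X73.21 Y85.21
M3 S541
G1 X76.04 Y80.77 F2377
G1 X78.16 Y83.87
G1 X80.05 Y92.45
G1 X82.16 Y104.47
G1 X84.97 Y117.88
G1 X88.93 Y130.64
G1 X94.52 Y140.70
G1 X102.21 Y146.01
M5
G00 X159.41 Y147.14
M3 S541
G1 X182.64 Y141.24 F2377
G1 X184.22 Y117.32
G1 X161.96 Y108.44
G1 X146.62 Y126.86
G1 X159.41 Y147.14
M5
G00 X48.68 Y135.47
M3 S676
G1 X175.53 Y77.60 F1695
G1 X6.64 Y32.59
G1 X33.07 Y123.01
M5
G00 X0.00 Y0.00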